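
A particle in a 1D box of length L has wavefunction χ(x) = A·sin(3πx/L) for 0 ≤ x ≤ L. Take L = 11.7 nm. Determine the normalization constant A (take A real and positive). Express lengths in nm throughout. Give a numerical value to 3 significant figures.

We need A² ∫|f|² dx = 1, taking the integral from 0 to L.
Using sin²θ = (1 − cos 2θ)/2, carrying out the integral gives A² · L/2.
Setting this equal to 1 gives A² = 1/(L/2).
Plugging in L = 11.7 yields A = 0.4134.

A ≈ 0.413 nm^(-1/2)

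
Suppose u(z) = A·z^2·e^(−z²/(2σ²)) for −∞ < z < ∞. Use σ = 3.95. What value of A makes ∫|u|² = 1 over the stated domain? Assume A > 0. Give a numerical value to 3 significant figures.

A ≈ 0.0280

Require ∫ |u|² dz = 1 over the whole domain.
With u = A·z^2·e^(−z²/(2σ²)), the integral evaluates to A²·[3·√(π)·σ^5/4].
So A² = (3·√(π)·σ^5/4)^(−1).
Substituting σ = 3.95 gives A² = 0.0007823, so A = 0.02797.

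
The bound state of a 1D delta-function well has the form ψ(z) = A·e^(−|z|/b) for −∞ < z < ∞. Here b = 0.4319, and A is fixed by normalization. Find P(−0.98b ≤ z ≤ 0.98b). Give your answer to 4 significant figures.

The probability is P = ∫ |ψ|² dz over [−0.98b, 0.98b].
With A² fixed by ∫|ψ|² = 1, i.e. A² = (b)^(−1), substitute and integrate.
By symmetry take twice the z ≥ 0 contribution in numerator and denominator; the 2's cancel. In terms of u = z/b (A² and the length scale cancel between numerator and denominator), P = [∫_{0}^{0.98} e^(-2·u) du] / [∫_{0}^{∞} e^(-2·u) du].
With ∫ e^(-2·u) du = -e^(-2·u)/2 + C, the region integral is 1/2 - e^(-49/25)/2 and the full one is 1/2.
Taking the ratio, P = 0.85914.

P ≈ 0.8591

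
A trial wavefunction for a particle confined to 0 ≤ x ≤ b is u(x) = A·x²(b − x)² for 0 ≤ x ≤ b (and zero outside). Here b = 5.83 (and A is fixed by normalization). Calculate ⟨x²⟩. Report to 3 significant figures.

⟨x^2⟩ ≈ 9.27

The expectation value is the |u|²-weighted average of x^2: ∫ x^2|u|² dx.
Since the A² factors cancel between numerator and denominator, ⟨x²⟩ = 3·b^2/11.
With b = 5.83, ⟨x^2⟩ = 9.270.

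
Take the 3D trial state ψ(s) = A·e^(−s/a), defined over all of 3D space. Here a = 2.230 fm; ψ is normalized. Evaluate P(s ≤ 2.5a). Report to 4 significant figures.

P ≈ 0.8753

Integrate the radial probability density 4πs²|ψ|² over s ≤ 2.5a.
A² is fixed by ∫₀^∞ 4πs²|ψ|² ds = 1, i.e. A² = (π·a^3)^(−1).
Substituting u = s/a, A², 4π and the length scale all cancel in the ratio: P = ∫_{0}^{2.5} u^2·e^(-2·u) du / ∫_{0}^{∞} u^2·e^(-2·u) du.
An antiderivative of u^2·e^(-2·u) is -(2·u^2 + 2·u + 1)·e^(-2·u)/4; evaluating from 0 to 2.5 gives 1/4 - 37·e^(-5)/8, while the full integral is 1/4.
This evaluates to P = 0.87535.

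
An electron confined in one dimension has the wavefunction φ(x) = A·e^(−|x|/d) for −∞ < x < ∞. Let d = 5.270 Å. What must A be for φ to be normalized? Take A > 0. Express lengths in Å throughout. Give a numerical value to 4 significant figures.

A ≈ 0.4356 Å^(-1/2)

We need A² ∫|f|² dx = 1, taking the integral from −∞ to ∞.
Carrying out the integral gives A² · d.
Setting this equal to 1 gives A² = 1/(d).
Substituting d = 5.270 gives A² = 0.18975, so A = 0.43561.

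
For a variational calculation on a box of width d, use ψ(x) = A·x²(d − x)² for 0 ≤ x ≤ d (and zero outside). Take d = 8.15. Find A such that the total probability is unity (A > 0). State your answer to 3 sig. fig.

A ≈ 0.00199

Require ∫ |ψ|² dx = 1 over the whole domain.
Expanding the polynomial and integrating term by term, with ψ = A·x²(d − x)², the integral evaluates to A²·[d^9/630].
So A² = (d^9/630)^(−1).
With d = 8.15: A² = 0.000003971 and A = 0.001993.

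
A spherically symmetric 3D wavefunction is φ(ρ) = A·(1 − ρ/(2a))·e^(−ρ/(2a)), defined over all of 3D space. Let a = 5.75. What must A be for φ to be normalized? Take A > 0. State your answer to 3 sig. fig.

A ≈ 0.0145

Normalization requires ∫|φ|² 4πρ² dρ = 1, integrated from 0 to ∞.
(Spherical symmetry: dV = 4πρ² dρ.)
∫|φ|² 4πρ² dρ = A²·(8·π·a^3).
Setting this equal to 1 gives A² = 1/(8·π·a^3).
Plugging in a = 5.75 yields A = 0.01447.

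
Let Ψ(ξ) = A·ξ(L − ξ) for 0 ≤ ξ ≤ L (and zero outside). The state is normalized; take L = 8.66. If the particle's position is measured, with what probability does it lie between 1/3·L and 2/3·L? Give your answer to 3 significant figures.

P = ∫_{1/3·L}^{2/3·L} |Ψ(ξ)|² dξ.
The normalization integral ∫|Ψ|²dξ over the whole domain equals L^5/30·A², and A² cancels in the ratio.
Substituting u = ξ/L, A² and the length scale cancel in the ratio: P = ∫_{1/3}^{2/3} u^2·(1 - u)^2 du / ∫_{0}^{1} u^2·(1 - u)^2 du.
An antiderivative of u^2·(1 - u)^2 is u^3·(6·u^2 - 15·u + 10)/30; evaluating from 1/3 to 2/3 gives 47/2430, while the full integral is 1/30.
The result is P = 47/81.

P ≈ 0.580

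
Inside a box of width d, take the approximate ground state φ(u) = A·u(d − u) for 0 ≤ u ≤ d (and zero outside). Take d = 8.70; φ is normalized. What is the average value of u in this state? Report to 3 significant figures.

⟨u⟩ ≈ 4.35

By definition ⟨u⟩ = ∫ u |φ(u)|² du.
Since the A² factors cancel between numerator and denominator, ⟨u⟩ = d/2.
With d = 8.70, ⟨u⟩ = 4.350.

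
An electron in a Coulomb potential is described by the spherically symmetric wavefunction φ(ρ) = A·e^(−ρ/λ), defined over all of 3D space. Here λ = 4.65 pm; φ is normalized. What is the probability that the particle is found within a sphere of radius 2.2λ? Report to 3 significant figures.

With dV = 4πρ²dρ, the probability is ∫|φ|² dV over ρ ≤ 2.2λ.
The full normalization integral is A²·[π·λ^3] = 1, fixing A².
Substituting u = ρ/λ, A², 4π and the length scale all cancel in the ratio: P = ∫_{0}^{2.2} u^2·e^(-2·u) du / ∫_{0}^{∞} u^2·e^(-2·u) du.
With ∫ u^2·e^(-2·u) du = -(2·u^2 + 2·u + 1)·e^(-2·u)/4 + C, the region integral is 1/4 - 377·e^(-22/5)/100 and the full one is 1/4.
Taking the ratio yields P = 0.8149.

P ≈ 0.815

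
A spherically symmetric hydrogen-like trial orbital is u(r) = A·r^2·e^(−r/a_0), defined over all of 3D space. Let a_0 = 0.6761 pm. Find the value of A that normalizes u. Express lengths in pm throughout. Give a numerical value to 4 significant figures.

Require ∫ |u|² 4πr² dr = 1 over the whole domain.
(Spherical symmetry: dV = 4πr² dr.)
Using ∫₀^∞ rⁿ e^(−αr) dr = n!/αⁿ⁺¹, the integral (without the A² prefactor) comes out to 45·π·a_0^7/2.
Setting this equal to 1 gives A² = 1/(45·π·a_0^7/2).
Plugging in a_0 = 0.6761 yields A = 0.46805.

A ≈ 0.4681 pm^(-7/2)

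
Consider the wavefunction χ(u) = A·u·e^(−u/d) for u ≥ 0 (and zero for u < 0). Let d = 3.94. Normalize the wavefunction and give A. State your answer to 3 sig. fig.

We need A² ∫|f|² du = 1, taking the integral from 0 to ∞.
The integral (without the A² prefactor) comes out to d^3/4.
Setting this equal to 1 gives A² = 1/(d^3/4).
Substituting d = 3.94 gives A² = 0.06540, so A = 0.2557.

A ≈ 0.256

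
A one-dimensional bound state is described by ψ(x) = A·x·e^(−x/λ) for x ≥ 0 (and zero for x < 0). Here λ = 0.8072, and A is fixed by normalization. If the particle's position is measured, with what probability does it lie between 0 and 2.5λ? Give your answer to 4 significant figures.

P = ∫_{0}^{2.5λ} |ψ(x)|² dx.
The normalization integral ∫|ψ|²dx over the whole domain equals λ^3/4·A², and A² cancels in the ratio.
Substituting u = x/λ, A² and the length scale cancel in the ratio: P = ∫_{0}^{2.5} u^2·e^(-2·u) du / ∫_{0}^{∞} u^2·e^(-2·u) du.
With ∫ u^2·e^(-2·u) du = -(2·u^2 + 2·u + 1)·e^(-2·u)/4 + C, the region integral is 1/4 - 37·e^(-5)/8 and the full one is 1/4.
Taking the ratio, P = 0.87535.

P ≈ 0.8753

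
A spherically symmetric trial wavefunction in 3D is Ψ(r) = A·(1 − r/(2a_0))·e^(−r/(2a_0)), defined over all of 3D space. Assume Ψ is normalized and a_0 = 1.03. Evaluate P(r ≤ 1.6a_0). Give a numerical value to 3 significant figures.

With dV = 4πr²dr, the probability is ∫|Ψ|² dV over r ≤ 1.6a_0.
Normalization gives A² = 1/(8·π·a_0^3).
In terms of u = r/a_0 (A², 4π and the length scale all cancel between numerator and denominator), P = [∫_{0}^{1.6} u^2·(1 - u/2)^2·e^(-u) du] / [∫_{0}^{∞} u^2·(1 - u/2)^2·e^(-u) du].
Using ∫ u^2·(1 - u/2)^2·e^(-u) du = -(u^4/4 + u^2 + 2·u + 2)·e^(-u), the numerator is 2 - 5874·e^(-8/5)/625 and the denominator is 2.
This evaluates to P = 0.05125.

P ≈ 0.0512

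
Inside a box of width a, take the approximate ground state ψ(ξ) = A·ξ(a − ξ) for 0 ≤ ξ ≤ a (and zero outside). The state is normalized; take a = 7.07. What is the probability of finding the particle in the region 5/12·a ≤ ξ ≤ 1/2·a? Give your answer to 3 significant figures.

The probability is P = ∫ |ψ|² dξ over [5/12·a, 1/2·a].
The normalization integral ∫|ψ|²dξ over the whole domain equals a^5/30·A², and A² cancels in the ratio.
Substituting u = ξ/a, A² and the length scale cancel in the ratio: P = ∫_{5/12}^{1/2} u^2·(1 - u)^2 du / ∫_{0}^{1} u^2·(1 - u)^2 du.
An antiderivative of u^2·(1 - u)^2 is u^3·(6·u^2 - 15·u + 10)/30; evaluating from 5/12 to 1/2 gives ≈ 0.0051127, while the full integral is 1/30.
The result is P = 0.1534.

P ≈ 0.153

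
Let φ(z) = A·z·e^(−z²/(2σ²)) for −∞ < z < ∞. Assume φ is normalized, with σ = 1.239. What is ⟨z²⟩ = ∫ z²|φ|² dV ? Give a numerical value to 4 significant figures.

By definition ⟨z²⟩ = ∫ z^2 |φ(z)|² dz.
Since the A² factors cancel between numerator and denominator, ⟨z²⟩ = 3·σ^2/2.
With σ = 1.239, ⟨z^2⟩ = 2.3027.

⟨z^2⟩ ≈ 2.303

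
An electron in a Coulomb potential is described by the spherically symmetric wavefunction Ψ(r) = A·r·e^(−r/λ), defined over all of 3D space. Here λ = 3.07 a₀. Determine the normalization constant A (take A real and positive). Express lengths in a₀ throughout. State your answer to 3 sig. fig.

Require ∫ |Ψ|² 4πr² dr = 1 over the whole domain.
In 3D with spherical symmetry the volume element is 4πr² dr.
Recall ∫₀^∞ r^m e^(−r/β) dr = m!·β^(m+1), with Ψ = A·r·e^(−r/λ), the integral evaluates to A²·[3·π·λ^5].
Setting this equal to 1 gives A² = 1/(3·π·λ^5).
Substituting λ = 3.07 gives A² = 0.0003891, so A = 0.01973.

A ≈ 0.0197 a₀^(-5/2)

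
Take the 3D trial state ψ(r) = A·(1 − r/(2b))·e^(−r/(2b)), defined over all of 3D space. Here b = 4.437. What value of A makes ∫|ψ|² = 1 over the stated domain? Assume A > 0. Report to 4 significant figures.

Require ∫ |ψ|² 4πr² dr = 1 over the whole domain.
With ∫₀^∞ r^4 e^(−αr) dr = 4!/α^5, the integral (without the A² prefactor) comes out to 8·π·b^3.
So A² = (8·π·b^3)^(−1).
With b = 4.437: A² = 0.00045550 and A = 0.021343.

A ≈ 0.02134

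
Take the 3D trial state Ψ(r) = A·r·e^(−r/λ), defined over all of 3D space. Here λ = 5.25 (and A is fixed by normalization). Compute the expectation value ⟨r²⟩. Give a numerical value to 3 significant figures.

The expectation value is the |Ψ|²-weighted average of r^2: ∫ r^2|Ψ|² 4πr² dr.
Since the A² factors cancel between numerator and denominator, ⟨r²⟩ = 15·λ^2/2.
With λ = 5.25, ⟨r^2⟩ = 206.7.

⟨r^2⟩ ≈ 207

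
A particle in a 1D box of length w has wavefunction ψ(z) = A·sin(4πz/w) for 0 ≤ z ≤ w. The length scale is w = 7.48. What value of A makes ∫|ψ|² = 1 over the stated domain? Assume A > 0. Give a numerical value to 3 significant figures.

A ≈ 0.517

The normalization condition is ∫|ψ|² dz = 1 from 0 to w.
Using sin²θ = (1 − cos 2θ)/2, ∫|ψ|² dz = A²·(w/2).
So A² = (w/2)^(−1).
Plugging in w = 7.48 yields A = 0.5171.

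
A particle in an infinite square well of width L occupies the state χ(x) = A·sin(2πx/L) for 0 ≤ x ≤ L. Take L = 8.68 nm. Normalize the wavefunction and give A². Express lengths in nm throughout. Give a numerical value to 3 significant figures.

We need A² ∫|f|² dx = 1, taking the integral from 0 to L.
The integral (without the A² prefactor) comes out to L/2.
Setting this equal to 1 gives A² = 1/(L/2).
Substituting L = 8.68 gives A² = 0.2304, so A = 0.4800.

A^2 ≈ 0.230 nm^(-1)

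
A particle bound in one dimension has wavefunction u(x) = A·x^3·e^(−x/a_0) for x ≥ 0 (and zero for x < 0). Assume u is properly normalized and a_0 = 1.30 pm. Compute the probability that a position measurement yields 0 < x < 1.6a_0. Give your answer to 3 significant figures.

The probability is P = ∫ |u|² dx over [0, 1.6a_0].
Since A² = 1/(45·a_0^7/8), this is the region integral divided by the full normalization integral.
Let t = x/a_0; then A² and the length scale cancel, so P = ∫_{0}^{1.6} t^6·e^(-2·t) dt ÷ ∫_{0}^{∞} t^6·e^(-2·t) dt.
Using ∫ t^6·e^(-2·t) dt = -(4·t^6 + 12·t^5 + 30·t^4 + 60·t^3 + 90·t^2 + 90·t + 45)·e^(-2·t)/8, the numerator is ≈ 0.25098 and the denominator is 45/8.
This works out to P = 0.04462.

P ≈ 0.0446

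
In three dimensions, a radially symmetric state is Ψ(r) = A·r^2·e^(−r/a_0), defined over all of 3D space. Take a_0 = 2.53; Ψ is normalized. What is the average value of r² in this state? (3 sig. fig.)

⟨r^2⟩ ≈ 89.6

The expectation value is the |Ψ|²-weighted average of r^2: ∫ r^2|Ψ|² 4πr² dr.
With ∫₀^∞ r^8 e^(−αr) dr = 8!/α^9, evaluating both integrals, ⟨r²⟩ = 14·a_0^2.
Putting a_0 = 2.53 gives 89.61.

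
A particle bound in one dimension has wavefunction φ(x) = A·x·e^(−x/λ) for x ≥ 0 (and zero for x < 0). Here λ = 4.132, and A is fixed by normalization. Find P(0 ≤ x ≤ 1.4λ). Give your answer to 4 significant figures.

P ≈ 0.5305

|φ|² is the probability density, so P = ∫_{0}^{1.4λ} |φ|² dx.
The normalization integral ∫|φ|²dx over the whole domain equals λ^3/4·A², and A² cancels in the ratio.
In terms of u = x/λ (A² and the length scale cancel between numerator and denominator), P = [∫_{0}^{1.4} u^2·e^(-2·u) du] / [∫_{0}^{∞} u^2·e^(-2·u) du].
With ∫ u^2·e^(-2·u) du = -(2·u^2 + 2·u + 1)·e^(-2·u)/4 + C, the region integral is 1/4 - 193·e^(-14/5)/100 and the full one is 1/4.
Evaluating gives P = 0.53055.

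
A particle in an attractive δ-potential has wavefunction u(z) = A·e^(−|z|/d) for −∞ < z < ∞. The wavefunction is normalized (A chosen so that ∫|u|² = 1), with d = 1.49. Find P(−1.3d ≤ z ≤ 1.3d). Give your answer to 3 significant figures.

P = ∫_{−1.3d}^{1.3d} |u(z)|² dz.
Since A² = 1/(d), this is the region integral divided by the full normalization integral.
Both integrals are even about z = 0, so only the z ≥ 0 halves are needed (the factors of 2 cancel). Let t = z/d; then A² and the length scale cancel, so P = ∫_{0}^{1.3} e^(-2·t) dt ÷ ∫_{0}^{∞} e^(-2·t) dt.
With ∫ e^(-2·t) dt = -e^(-2·t)/2 + C, the region integral is 1/2 - e^(-13/5)/2 and the full one is 1/2.
This works out to P = 0.9257.

P ≈ 0.926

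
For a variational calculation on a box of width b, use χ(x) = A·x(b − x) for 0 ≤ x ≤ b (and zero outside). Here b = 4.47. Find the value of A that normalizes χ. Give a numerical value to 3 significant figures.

The normalization condition is ∫|χ|² dx = 1 from 0 to b.
Expanding the polynomial and integrating term by term, carrying out the integral gives A² · b^5/30.
Setting this equal to 1 gives A² = 1/(b^5/30).
Substituting b = 4.47 gives A² = 0.01681, so A = 0.1297.

A ≈ 0.130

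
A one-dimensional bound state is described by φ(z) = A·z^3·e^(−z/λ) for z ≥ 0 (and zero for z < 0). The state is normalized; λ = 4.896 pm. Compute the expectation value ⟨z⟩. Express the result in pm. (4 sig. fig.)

⟨z⟩ ≈ 17.14 pm

The expectation value is the |φ|²-weighted average of z: ∫ z|φ|² dz.
Evaluating both integrals, ⟨z⟩ = 7·λ/2.
With λ = 4.896, ⟨z⟩ = 17.136.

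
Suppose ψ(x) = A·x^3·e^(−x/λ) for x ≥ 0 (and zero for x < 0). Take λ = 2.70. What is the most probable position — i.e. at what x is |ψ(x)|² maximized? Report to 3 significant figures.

Set d/dx [|ψ(x)|²] = 0 and solve for x > 0.
Solving yields x = 3·λ.
With λ = 2.70, the most probable position is 8.100.

x ≈ 8.10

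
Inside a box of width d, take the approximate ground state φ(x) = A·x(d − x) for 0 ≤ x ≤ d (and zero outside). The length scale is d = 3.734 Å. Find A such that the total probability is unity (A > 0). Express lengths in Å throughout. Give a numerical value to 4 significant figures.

The normalization condition is ∫|φ|² dx = 1 from 0 to d.
Expanding the polynomial and integrating term by term, the integral (without the A² prefactor) comes out to d^5/30.
Setting this equal to 1 gives A² = 1/(d^5/30).
With d = 3.734: A² = 0.041329 and A = 0.20329.

A ≈ 0.2033 Å^(-5/2)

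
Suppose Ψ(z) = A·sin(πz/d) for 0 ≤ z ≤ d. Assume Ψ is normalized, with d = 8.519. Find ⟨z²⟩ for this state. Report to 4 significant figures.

By definition ⟨z²⟩ = ∫ z^2 |Ψ(z)|² dz.
Using sin²θ = (1 − cos 2θ)/2, since the A² factors cancel between numerator and denominator, ⟨z²⟩ = -d^2/(2·π^2) + d^2/3.
With d = 8.519, ⟨z^2⟩ = 20.515.

⟨z^2⟩ ≈ 20.51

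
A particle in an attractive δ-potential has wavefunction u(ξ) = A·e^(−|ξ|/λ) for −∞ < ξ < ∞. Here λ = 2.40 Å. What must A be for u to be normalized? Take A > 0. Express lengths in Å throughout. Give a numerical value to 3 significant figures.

A ≈ 0.645 Å^(-1/2)

Normalization requires ∫|u|² dξ = 1, integrated from −∞ to ∞.
Recall ∫₀^∞ ξ^m e^(−ξ/β) dξ = m!·β^(m+1), with u = A·e^(−|ξ|/λ), the integral evaluates to A²·[λ].
Hence A² = 1/[λ].
Plugging in λ = 2.40 yields A = 0.6455.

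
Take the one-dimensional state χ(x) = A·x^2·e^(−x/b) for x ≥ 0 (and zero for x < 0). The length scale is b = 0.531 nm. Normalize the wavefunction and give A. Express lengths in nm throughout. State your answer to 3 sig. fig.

The normalization condition is ∫|χ|² dx = 1 from 0 to ∞.
Using ∫₀^∞ xⁿ e^(−αx) dx = n!/αⁿ⁺¹, ∫|χ|² dx = A²·(3·b^5/4).
Plugging in b = 0.531 yields A = 5.620.

A ≈ 5.62 nm^(-5/2)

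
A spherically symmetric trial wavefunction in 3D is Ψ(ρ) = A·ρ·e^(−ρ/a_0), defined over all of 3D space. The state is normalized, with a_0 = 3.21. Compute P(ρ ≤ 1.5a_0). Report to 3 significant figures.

P ≈ 0.185

With dV = 4πρ²dρ, the probability is ∫|Ψ|² dV over ρ ≤ 1.5a_0.
A² is fixed by ∫₀^∞ 4πρ²|Ψ|² dρ = 1, i.e. A² = (3·π·a_0^5)^(−1).
In terms of u = ρ/a_0 (A², 4π and the length scale all cancel between numerator and denominator), P = [∫_{0}^{1.5} u^4·e^(-2·u) du] / [∫_{0}^{∞} u^4·e^(-2·u) du].
With ∫ u^4·e^(-2·u) du = -(u^4/2 + u^3 + 3·u^2/2 + 3·u/2 + 3/4)·e^(-2·u) + C, the region integral is 3/4 - 393·e^(-3)/32 and the full one is 3/4.
The region integral divided by the full integral gives P = 0.1847.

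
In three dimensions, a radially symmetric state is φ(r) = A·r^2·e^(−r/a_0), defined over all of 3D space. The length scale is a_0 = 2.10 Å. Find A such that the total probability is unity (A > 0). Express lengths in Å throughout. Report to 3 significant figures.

We need A² ∫|f|² 4πr² dr = 1, taking the integral from 0 to ∞.
With ∫₀^∞ r^6 e^(−αr) dr = 6!/α^7, the integral (without the A² prefactor) comes out to 45·π·a_0^7/2.
Setting this equal to 1 gives A² = 1/(45·π·a_0^7/2).
Plugging in a_0 = 2.10 yields A = 0.008863.

A ≈ 0.00886 Å^(-7/2)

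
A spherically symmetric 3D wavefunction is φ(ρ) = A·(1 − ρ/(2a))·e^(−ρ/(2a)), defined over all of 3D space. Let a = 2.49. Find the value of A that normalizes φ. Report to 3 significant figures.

Normalization requires ∫|φ|² 4πρ² dρ = 1, integrated from 0 to ∞.
(Spherical symmetry: dV = 4πρ² dρ.)
Carrying out the integral gives A² · 8·π·a^3.
So A² = (8·π·a^3)^(−1).
Substituting a = 2.49 gives A² = 0.002577, so A = 0.05077.

A ≈ 0.0508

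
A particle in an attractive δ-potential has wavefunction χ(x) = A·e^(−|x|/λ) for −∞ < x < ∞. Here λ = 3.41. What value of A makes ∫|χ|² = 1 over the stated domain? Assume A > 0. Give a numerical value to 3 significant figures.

We need A² ∫|f|² dx = 1, taking the integral from −∞ to ∞.
Recall ∫₀^∞ x^m e^(−x/β) dx = m!·β^(m+1), with χ = A·e^(−|x|/λ), the integral evaluates to A²·[λ].
So A² = (λ)^(−1).
Substituting λ = 3.41 gives A² = 0.2933, so A = 0.5415.

A ≈ 0.542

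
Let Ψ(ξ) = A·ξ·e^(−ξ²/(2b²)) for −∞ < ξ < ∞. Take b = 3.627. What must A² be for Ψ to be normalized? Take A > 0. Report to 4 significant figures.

Normalization requires ∫|Ψ|² dξ = 1, integrated from −∞ to ∞.
With Ψ = A·ξ·e^(−ξ²/(2b²)), the integral evaluates to A²·[√(π)·b^3/2].
Setting this equal to 1 gives A² = 1/(√(π)·b^3/2).
With b = 3.627: A² = 0.023649 and A = 0.15378.

A^2 ≈ 0.02365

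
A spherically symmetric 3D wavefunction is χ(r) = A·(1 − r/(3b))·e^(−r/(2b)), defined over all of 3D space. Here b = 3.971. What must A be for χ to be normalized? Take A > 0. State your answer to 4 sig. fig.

We need A² ∫|f|² 4πr² dr = 1, taking the integral from 0 to ∞.
The angular integral contributes 4π, leaving ∫₀^∞ r²|χ|² dr.
With χ = A·(1 − r/(3b))·e^(−r/(2b)), the integral evaluates to A²·[8·π·b^3/3].
Setting this equal to 1 gives A² = 1/(8·π·b^3/3).
Substituting b = 3.971 gives A² = 0.0019063, so A = 0.043661.

A ≈ 0.04366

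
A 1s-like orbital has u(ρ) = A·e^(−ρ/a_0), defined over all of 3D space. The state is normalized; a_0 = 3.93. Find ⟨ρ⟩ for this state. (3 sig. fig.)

By definition ⟨ρ⟩ = ∫ ρ |u(ρ)|² 4πρ² dρ.
The ratio of the moment integral to the normalization integral gives ⟨ρ⟩ = 3·a_0/2.
Putting a_0 = 3.93 gives 5.895.

⟨ρ⟩ ≈ 5.90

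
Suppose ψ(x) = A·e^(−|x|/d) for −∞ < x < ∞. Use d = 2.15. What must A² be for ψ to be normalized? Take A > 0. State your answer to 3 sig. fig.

The normalization condition is ∫|ψ|² dx = 1 from −∞ to ∞.
Using ∫₀^∞ xⁿ e^(−αx) dx = n!/αⁿ⁺¹, carrying out the integral gives A² · d.
Hence A² = 1/[d].
Plugging in d = 2.15 yields A = 0.6820.

A^2 ≈ 0.465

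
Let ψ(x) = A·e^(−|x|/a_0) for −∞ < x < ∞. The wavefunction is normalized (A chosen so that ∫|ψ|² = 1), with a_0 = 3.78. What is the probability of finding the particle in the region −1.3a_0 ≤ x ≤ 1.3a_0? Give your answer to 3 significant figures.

P = ∫_{−1.3a_0}^{1.3a_0} |ψ(x)|² dx.
The normalization integral ∫|ψ|²dx over the whole domain equals a_0·A², and A² cancels in the ratio.
Both integrals are even about x = 0, so only the x ≥ 0 halves are needed (the factors of 2 cancel). Let u = x/a_0; then A² and the length scale cancel, so P = ∫_{0}^{1.3} e^(-2·u) du ÷ ∫_{0}^{∞} e^(-2·u) du.
Using ∫ e^(-2·u) du = -e^(-2·u)/2, the numerator is 1/2 - e^(-13/5)/2 and the denominator is 1/2.
The result is P = 0.9257.

P ≈ 0.926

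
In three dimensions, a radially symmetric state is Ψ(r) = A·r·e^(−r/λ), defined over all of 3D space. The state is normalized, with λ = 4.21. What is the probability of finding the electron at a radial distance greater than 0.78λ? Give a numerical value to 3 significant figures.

P ≈ 0.978

With dV = 4πr²dr, the probability is ∫|Ψ|² dV over r > 0.78λ.
Normalization gives A² = 1/(3·π·λ^5).
In terms of u = r/λ (A², 4π and the length scale all cancel between numerator and denominator), P = [∫_{0.78}^{∞} u^4·e^(-2·u) du] / [∫_{0}^{∞} u^4·e^(-2·u) du].
An antiderivative of u^4·e^(-2·u) is -(u^4/2 + u^3 + 3·u^2/2 + 3·u/2 + 3/4)·e^(-2·u); evaluating from 0.78 to ∞ gives ≈ 0.73384, while the full integral is 3/4.
The region integral divided by the full integral gives P = 0.9785.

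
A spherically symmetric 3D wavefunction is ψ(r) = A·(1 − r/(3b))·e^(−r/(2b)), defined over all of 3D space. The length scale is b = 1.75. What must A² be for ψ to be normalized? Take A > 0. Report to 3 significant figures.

A^2 ≈ 0.0223

We need A² ∫|f|² 4πr² dr = 1, taking the integral from 0 to ∞.
In 3D with spherical symmetry the volume element is 4πr² dr.
Using ∫₀^∞ rⁿ e^(−αr) dr = n!/αⁿ⁺¹, carrying out the integral gives A² · 8·π·b^3/3.
Hence A² = 1/[8·π·b^3/3].
Plugging in b = 1.75 yields A = 0.1492.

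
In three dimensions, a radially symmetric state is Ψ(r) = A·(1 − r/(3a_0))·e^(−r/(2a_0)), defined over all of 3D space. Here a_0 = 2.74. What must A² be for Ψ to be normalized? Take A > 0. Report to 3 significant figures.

The normalization condition is ∫|Ψ|² 4πr² dr = 1 from 0 to ∞.
Carrying out the integral gives A² · 8·π·a_0^3/3.
Setting this equal to 1 gives A² = 1/(8·π·a_0^3/3).
With a_0 = 2.74: A² = 0.005803 and A = 0.07618.

A^2 ≈ 0.00580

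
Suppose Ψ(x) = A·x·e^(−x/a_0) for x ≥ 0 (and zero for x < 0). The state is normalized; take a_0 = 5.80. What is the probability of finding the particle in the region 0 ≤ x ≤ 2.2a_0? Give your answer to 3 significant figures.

P ≈ 0.815

|Ψ|² is the probability density, so P = ∫_{0}^{2.2a_0} |Ψ|² dx.
With A² fixed by ∫|Ψ|² = 1, i.e. A² = (a_0^3/4)^(−1), substitute and integrate.
Let u = x/a_0; then A² and the length scale cancel, so P = ∫_{0}^{2.2} u^2·e^(-2·u) du ÷ ∫_{0}^{∞} u^2·e^(-2·u) du.
Using ∫ u^2·e^(-2·u) du = -(2·u^2 + 2·u + 1)·e^(-2·u)/4, the numerator is 1/4 - 377·e^(-22/5)/100 and the denominator is 1/4.
The result is P = 0.8149.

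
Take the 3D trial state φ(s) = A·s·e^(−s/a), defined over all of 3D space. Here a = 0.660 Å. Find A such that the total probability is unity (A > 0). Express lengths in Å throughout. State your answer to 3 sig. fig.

Require ∫ |φ|² 4πs² ds = 1 over the whole domain.
∫|φ|² 4πs² ds = A²·(3·π·a^5).
Setting this equal to 1 gives A² = 1/(3·π·a^5).
Substituting a = 0.660 gives A² = 0.8472, so A = 0.9205.

A ≈ 0.920 Å^(-5/2)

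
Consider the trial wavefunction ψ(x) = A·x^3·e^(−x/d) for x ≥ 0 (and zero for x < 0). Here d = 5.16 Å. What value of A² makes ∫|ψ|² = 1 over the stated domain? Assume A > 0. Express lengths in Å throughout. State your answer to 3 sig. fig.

Normalization requires ∫|ψ|² dx = 1, integrated from 0 to ∞.
Using ∫₀^∞ xⁿ e^(−αx) dx = n!/αⁿ⁺¹, with ψ = A·x^3·e^(−x/d), the integral evaluates to A²·[45·d^7/8].
Setting this equal to 1 gives A² = 1/(45·d^7/8).
With d = 5.16: A² = 0.000001825 and A = 0.001351.

A^2 ≈ 0.00000183 Å^(-7)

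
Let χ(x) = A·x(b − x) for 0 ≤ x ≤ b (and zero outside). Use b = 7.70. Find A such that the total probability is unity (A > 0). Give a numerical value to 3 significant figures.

The normalization condition is ∫|χ|² dx = 1 from 0 to b.
∫|χ|² dx = A²·(b^5/30).
So A² = (b^5/30)^(−1).
Plugging in b = 7.70 yields A = 0.03329.

A ≈ 0.0333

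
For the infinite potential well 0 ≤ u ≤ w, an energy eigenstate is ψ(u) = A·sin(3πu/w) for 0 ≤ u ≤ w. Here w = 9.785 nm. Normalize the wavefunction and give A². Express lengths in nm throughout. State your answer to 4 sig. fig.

We need A² ∫|f|² du = 1, taking the integral from 0 to w.
Using sin²θ = (1 − cos 2θ)/2, ∫|ψ|² du = A²·(w/2).
Setting this equal to 1 gives A² = 1/(w/2).
Substituting w = 9.785 gives A² = 0.20439, so A = 0.45210.

A^2 ≈ 0.2044 nm^(-1)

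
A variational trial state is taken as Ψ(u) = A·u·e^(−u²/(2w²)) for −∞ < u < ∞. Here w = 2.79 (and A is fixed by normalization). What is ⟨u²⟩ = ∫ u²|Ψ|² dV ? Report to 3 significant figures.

⟨u^2⟩ ≈ 11.7

⟨u²⟩ = ∫ u^2 |Ψ|² du over the full domain.
With ∫_{−∞}^{∞} u^(2m) e^(−αu²) du = (2m−1)!!·√π / (2^m α^(m+1/2)), since the A² factors cancel between numerator and denominator, ⟨u²⟩ = 3·w^2/2.
Putting w = 2.79 gives 11.68.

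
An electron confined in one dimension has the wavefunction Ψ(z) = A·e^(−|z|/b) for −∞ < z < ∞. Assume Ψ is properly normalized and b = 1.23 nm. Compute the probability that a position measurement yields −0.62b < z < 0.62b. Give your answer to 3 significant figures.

P ≈ 0.711

P = ∫_{−0.62b}^{0.62b} |Ψ(z)|² dz.
The normalization integral ∫|Ψ|²dz over the whole domain equals b·A², and A² cancels in the ratio.
Both integrals are even about z = 0, so only the z ≥ 0 halves are needed (the factors of 2 cancel). Substituting u = z/b, A² and the length scale cancel in the ratio: P = ∫_{0}^{0.62} e^(-2·u) du / ∫_{0}^{∞} e^(-2·u) du.
With ∫ e^(-2·u) du = -e^(-2·u)/2 + C, the region integral is 1/2 - e^(-31/25)/2 and the full one is 1/2.
Evaluating gives P = 0.7106.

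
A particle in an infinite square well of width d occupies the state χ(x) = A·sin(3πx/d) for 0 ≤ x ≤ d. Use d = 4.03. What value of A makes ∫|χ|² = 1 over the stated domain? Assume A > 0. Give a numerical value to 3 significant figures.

A ≈ 0.704

We need A² ∫|f|² dx = 1, taking the integral from 0 to d.
With ∫₀^d sin²(nπx/d) dx = d/2, with χ = A·sin(3πx/d), the integral evaluates to A²·[d/2].
So A² = (d/2)^(−1).
With d = 4.03: A² = 0.4963 and A = 0.7045.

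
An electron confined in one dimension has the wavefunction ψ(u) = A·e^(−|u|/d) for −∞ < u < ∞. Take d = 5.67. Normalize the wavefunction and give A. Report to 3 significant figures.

A ≈ 0.420

Normalization requires ∫|ψ|² du = 1, integrated from −∞ to ∞.
Using ∫₀^∞ uⁿ e^(−αu) du = n!/αⁿ⁺¹, ∫|ψ|² du = A²·(d).
So A² = (d)^(−1).
With d = 5.67: A² = 0.1764 and A = 0.4200.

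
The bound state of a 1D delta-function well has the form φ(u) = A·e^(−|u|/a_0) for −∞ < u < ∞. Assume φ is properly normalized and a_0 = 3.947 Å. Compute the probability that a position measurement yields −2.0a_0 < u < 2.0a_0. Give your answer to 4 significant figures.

P = ∫_{−2.0a_0}^{2.0a_0} |φ(u)|² du.
The normalization integral ∫|φ|²du over the whole domain equals a_0·A², and A² cancels in the ratio.
Both integrals are even about u = 0, so only the u ≥ 0 halves are needed (the factors of 2 cancel). In terms of t = u/a_0 (A² and the length scale cancel between numerator and denominator), P = [∫_{0}^{2.0} e^(-2·t) dt] / [∫_{0}^{∞} e^(-2·t) dt].
An antiderivative of e^(-2·t) is -e^(-2·t)/2; evaluating from 0 to 2.0 gives 1/2 - e^(-4)/2, while the full integral is 1/2.
Evaluating gives P = 0.98168.

P ≈ 0.9817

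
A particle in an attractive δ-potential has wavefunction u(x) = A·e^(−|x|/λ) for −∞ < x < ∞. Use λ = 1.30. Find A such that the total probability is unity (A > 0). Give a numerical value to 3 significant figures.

A ≈ 0.877

Require ∫ |u|² dx = 1 over the whole domain.
With u = A·e^(−|x|/λ), the integral evaluates to A²·[λ].
Hence A² = 1/[λ].
Plugging in λ = 1.30 yields A = 0.8771.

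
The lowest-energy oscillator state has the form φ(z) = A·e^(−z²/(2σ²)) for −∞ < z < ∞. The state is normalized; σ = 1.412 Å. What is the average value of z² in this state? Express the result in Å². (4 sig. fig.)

⟨z^2⟩ ≈ 0.9969 Å^2

By definition ⟨z²⟩ = ∫ z^2 |φ(z)|² dz.
Using the Gaussian integral ∫_{−∞}^{∞} e^(−αz²) dz = √(π/α), the ratio of the moment integral to the normalization integral gives ⟨z²⟩ = σ^2/2.
With σ = 1.412, ⟨z^2⟩ = 0.99687.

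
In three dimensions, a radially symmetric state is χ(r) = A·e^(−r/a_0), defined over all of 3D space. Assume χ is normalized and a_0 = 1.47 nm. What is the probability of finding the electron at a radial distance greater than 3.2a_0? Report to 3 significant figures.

P ≈ 0.0463

Integrate the radial probability density 4πr²|χ|² over r > 3.2a_0.
Normalization gives A² = 1/(π·a_0^3).
Substituting u = r/a_0, A², 4π and the length scale all cancel in the ratio: P = ∫_{3.2}^{∞} u^2·e^(-2·u) du / ∫_{0}^{∞} u^2·e^(-2·u) du.
An antiderivative of u^2·e^(-2·u) is -(2·u^2 + 2·u + 1)·e^(-2·u)/4; evaluating from 3.2 to ∞ gives 697·e^(-32/5)/100, while the full integral is 1/4.
Taking the ratio yields P = 0.04632.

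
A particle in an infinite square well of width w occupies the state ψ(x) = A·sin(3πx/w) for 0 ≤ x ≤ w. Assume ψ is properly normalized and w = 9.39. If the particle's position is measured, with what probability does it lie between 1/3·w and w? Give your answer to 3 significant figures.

|ψ|² is the probability density, so P = ∫_{1/3·w}^{w} |ψ|² dx.
Since A² = 1/(w/2), this is the region integral divided by the full normalization integral.
In terms of u = x/w (A² and the length scale cancel between numerator and denominator), P = [∫_{1/3}^{1} sin(3·π·u)^2 du] / [∫_{0}^{1} sin(3·π·u)^2 du].
Using ∫ sin(3·π·u)^2 du = u/2 - sin(6·π·u)/(12·π), the numerator is 1/3 and the denominator is 1/2.
This works out to P = 2/3.

P ≈ 0.667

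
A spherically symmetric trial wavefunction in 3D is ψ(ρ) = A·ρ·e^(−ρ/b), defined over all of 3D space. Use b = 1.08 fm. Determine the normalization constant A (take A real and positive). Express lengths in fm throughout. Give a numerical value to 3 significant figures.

A ≈ 0.269 fm^(-5/2)

Require ∫ |ψ|² 4πρ² dρ = 1 over the whole domain.
(Spherical symmetry: dV = 4πρ² dρ.)
With ψ = A·ρ·e^(−ρ/b), the integral evaluates to A²·[3·π·b^5].
With b = 1.08: A² = 0.07221 and A = 0.2687.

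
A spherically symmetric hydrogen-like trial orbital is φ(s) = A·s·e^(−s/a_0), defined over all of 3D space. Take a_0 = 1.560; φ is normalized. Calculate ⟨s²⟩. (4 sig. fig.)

⟨s^2⟩ ≈ 18.25

The expectation value is the |φ|²-weighted average of s^2: ∫ s^2|φ|² 4πs² ds.
Since the A² factors cancel between numerator and denominator, ⟨s²⟩ = 15·a_0^2/2.
Putting a_0 = 1.560 gives 18.252.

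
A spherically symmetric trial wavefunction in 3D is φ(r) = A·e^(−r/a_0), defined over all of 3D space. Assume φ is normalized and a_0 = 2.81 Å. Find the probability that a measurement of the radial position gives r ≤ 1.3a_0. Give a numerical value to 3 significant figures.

Integrate the radial probability density 4πr²|φ|² over r ≤ 1.3a_0.
Normalization gives A² = 1/(π·a_0^3).
In terms of u = r/a_0 (A², 4π and the length scale all cancel between numerator and denominator), P = [∫_{0}^{1.3} u^2·e^(-2·u) du] / [∫_{0}^{∞} u^2·e^(-2·u) du].
An antiderivative of u^2·e^(-2·u) is -(2·u^2 + 2·u + 1)·e^(-2·u)/4; evaluating from 0 to 1.3 gives 1/4 - 349·e^(-13/5)/200, while the full integral is 1/4.
This evaluates to P = 0.4816.

P ≈ 0.482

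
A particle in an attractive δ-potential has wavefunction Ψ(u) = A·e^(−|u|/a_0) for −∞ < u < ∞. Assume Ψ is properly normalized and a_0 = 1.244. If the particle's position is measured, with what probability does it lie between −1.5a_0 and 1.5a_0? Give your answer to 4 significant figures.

P ≈ 0.9502

The probability is P = ∫ |Ψ|² du over [−1.5a_0, 1.5a_0].
The normalization integral ∫|Ψ|²du over the whole domain equals a_0·A², and A² cancels in the ratio.
By symmetry take twice the u ≥ 0 contribution in numerator and denominator; the 2's cancel. In terms of t = u/a_0 (A² and the length scale cancel between numerator and denominator), P = [∫_{0}^{1.5} e^(-2·t) dt] / [∫_{0}^{∞} e^(-2·t) dt].
With ∫ e^(-2·t) dt = -e^(-2·t)/2 + C, the region integral is 1/2 - e^(-3)/2 and the full one is 1/2.
Taking the ratio, P = 0.95021.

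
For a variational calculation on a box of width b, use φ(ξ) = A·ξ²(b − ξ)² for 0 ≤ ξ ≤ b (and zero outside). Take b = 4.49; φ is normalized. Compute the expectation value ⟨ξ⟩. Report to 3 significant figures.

⟨ξ⟩ ≈ 2.25

⟨ξ⟩ = ∫ ξ |φ|² dξ over the full domain.
Evaluating both integrals, ⟨ξ⟩ = b/2.
With b = 4.49, ⟨ξ⟩ = 2.245.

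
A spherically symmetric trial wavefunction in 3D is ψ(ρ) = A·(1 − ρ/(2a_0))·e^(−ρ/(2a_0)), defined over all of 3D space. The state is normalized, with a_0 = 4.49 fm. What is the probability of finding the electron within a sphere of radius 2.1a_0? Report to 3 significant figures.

Integrate the radial probability density 4πρ²|ψ|² over ρ ≤ 2.1a_0.
Normalization gives A² = 1/(8·π·a_0^3).
In terms of u = ρ/a_0 (A², 4π and the length scale all cancel between numerator and denominator), P = [∫_{0}^{2.1} u^2·(1 - u/2)^2·e^(-u) du] / [∫_{0}^{∞} u^2·(1 - u/2)^2·e^(-u) du].
Using ∫ u^2·(1 - u/2)^2·e^(-u) du = -(u^4/4 + u^2 + 2·u + 2)·e^(-u), the numerator is ≈ 0.10535 and the denominator is 2.
Taking the ratio yields P = 0.05268.

P ≈ 0.0527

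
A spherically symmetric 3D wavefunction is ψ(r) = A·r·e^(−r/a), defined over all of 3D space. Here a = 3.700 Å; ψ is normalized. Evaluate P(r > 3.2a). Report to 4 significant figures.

Integrate the radial probability density 4πr²|ψ|² over r > 3.2a.
Normalization gives A² = 1/(3·π·a^5).
Substituting u = r/a, A², 4π and the length scale all cancel in the ratio: P = ∫_{3.2}^{∞} u^4·e^(-2·u) du / ∫_{0}^{∞} u^4·e^(-2·u) du.
With ∫ u^4·e^(-2·u) du = -(u^4/2 + u^3 + 3·u^2/2 + 3·u/2 + 3/4)·e^(-2·u) + C, the region integral is ≈ 0.176303 and the full one is 3/4.
This evaluates to P = 0.23507.

P ≈ 0.2351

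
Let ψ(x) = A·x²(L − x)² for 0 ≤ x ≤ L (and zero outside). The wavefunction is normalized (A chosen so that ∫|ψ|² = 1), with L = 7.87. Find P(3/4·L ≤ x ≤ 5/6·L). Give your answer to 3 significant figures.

P ≈ 0.0400

P = ∫_{3/4·L}^{5/6·L} |ψ(x)|² dx.
With A² fixed by ∫|ψ|² = 1, i.e. A² = (L^9/630)^(−1), substitute and integrate.
Let u = x/L; then A² and the length scale cancel, so P = ∫_{3/4}^{5/6} u^4·(1 - u)^4 du ÷ ∫_{0}^{1} u^4·(1 - u)^4 du.
An antiderivative of u^4·(1 - u)^4 is u^5·(70·u^4 - 315·u^3 + 540·u^2 - 420·u + 126)/630; evaluating from 3/4 to 5/6 gives ≈ 0.000063456, while the full integral is 1/630.
Evaluating gives P = 0.03998.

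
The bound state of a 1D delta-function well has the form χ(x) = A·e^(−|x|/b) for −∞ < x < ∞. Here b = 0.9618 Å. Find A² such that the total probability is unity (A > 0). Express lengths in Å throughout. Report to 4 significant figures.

A^2 ≈ 1.040 Å^(-1)

Normalization requires ∫|χ|² dx = 1, integrated from −∞ to ∞.
Carrying out the integral gives A² · b.
Setting this equal to 1 gives A² = 1/(b).
Substituting b = 0.9618 gives A² = 1.0397, so A = 1.0197.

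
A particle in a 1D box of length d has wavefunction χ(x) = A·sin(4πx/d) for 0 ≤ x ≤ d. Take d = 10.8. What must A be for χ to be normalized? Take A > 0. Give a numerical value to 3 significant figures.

A ≈ 0.430

Require ∫ |χ|² dx = 1 over the whole domain.
With ∫₀^d sin²(nπx/d) dx = d/2, with χ = A·sin(4πx/d), the integral evaluates to A²·[d/2].
Setting this equal to 1 gives A² = 1/(d/2).
With d = 10.8: A² = 0.1852 and A = 0.4303.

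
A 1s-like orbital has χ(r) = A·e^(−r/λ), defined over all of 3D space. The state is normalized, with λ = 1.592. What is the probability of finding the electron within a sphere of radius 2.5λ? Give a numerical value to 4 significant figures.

P = ∫ |χ|² 4πr² dr over r ≤ 2.5λ.
Normalization gives A² = 1/(π·λ^3).
Substituting u = r/λ, A², 4π and the length scale all cancel in the ratio: P = ∫_{0}^{2.5} u^2·e^(-2·u) du / ∫_{0}^{∞} u^2·e^(-2·u) du.
An antiderivative of u^2·e^(-2·u) is -(2·u^2 + 2·u + 1)·e^(-2·u)/4; evaluating from 0 to 2.5 gives 1/4 - 37·e^(-5)/8, while the full integral is 1/4.
The region integral divided by the full integral gives P = 0.87535.

P ≈ 0.8753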